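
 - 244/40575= - 1 + 40331/40575 = -  0.01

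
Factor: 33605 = 5^1 * 11^1*13^1*47^1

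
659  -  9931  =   - 9272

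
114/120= 19/20 = 0.95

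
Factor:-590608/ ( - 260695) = 2^4 * 5^( - 1 )*17^( - 1)*3067^(  -  1 )*36913^1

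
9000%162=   90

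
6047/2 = 6047/2 = 3023.50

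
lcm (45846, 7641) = 45846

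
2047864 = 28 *73138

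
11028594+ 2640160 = 13668754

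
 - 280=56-336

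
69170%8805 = 7535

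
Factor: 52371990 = 2^1*3^2*5^1*11^1*52901^1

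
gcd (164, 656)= 164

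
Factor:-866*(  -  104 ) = 2^4*13^1 * 433^1= 90064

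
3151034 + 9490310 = 12641344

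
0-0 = 0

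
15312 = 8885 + 6427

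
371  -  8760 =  - 8389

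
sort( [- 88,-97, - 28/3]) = [  -  97, -88, - 28/3 ] 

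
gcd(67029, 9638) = 1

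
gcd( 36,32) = 4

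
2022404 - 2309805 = -287401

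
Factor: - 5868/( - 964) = 3^2*163^1*241^(-1)=1467/241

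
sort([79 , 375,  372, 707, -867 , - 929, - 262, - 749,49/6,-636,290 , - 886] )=[ - 929,- 886,-867, - 749, - 636,  -  262,49/6,79,290,  372, 375,707 ]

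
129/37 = 3 + 18/37 = 3.49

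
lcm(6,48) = 48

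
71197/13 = 5476 +9/13 = 5476.69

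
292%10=2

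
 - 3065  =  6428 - 9493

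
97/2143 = 97/2143 = 0.05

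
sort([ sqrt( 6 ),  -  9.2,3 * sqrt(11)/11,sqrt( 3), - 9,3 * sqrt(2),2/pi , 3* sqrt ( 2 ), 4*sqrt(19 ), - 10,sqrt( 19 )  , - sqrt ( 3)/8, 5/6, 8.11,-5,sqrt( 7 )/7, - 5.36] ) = [ - 10,-9.2, - 9, - 5.36, - 5, - sqrt( 3)/8,  sqrt( 7 ) /7, 2/pi, 5/6,  3*sqrt( 11)/11,sqrt (3),  sqrt(6 ) , 3*sqrt(2),3*sqrt(2) , sqrt(19), 8.11,  4*sqrt (19)]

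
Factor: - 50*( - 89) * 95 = 2^1*5^3*19^1 * 89^1= 422750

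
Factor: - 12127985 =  - 5^1*19^1*127663^1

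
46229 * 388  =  17936852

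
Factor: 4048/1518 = 8/3  =  2^3*3^( - 1)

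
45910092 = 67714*678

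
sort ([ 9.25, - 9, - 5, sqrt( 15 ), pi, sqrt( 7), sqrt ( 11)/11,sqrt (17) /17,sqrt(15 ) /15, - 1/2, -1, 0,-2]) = [ - 9, - 5, - 2,- 1 , - 1/2, 0, sqrt( 17) /17, sqrt(15 ) /15,sqrt( 11)/11 , sqrt( 7), pi,sqrt( 15), 9.25 ]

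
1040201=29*35869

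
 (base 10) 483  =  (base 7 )1260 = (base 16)1e3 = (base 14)267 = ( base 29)GJ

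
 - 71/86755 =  - 71/86755 = -0.00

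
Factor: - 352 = - 2^5*11^1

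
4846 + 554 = 5400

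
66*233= 15378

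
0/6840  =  0 =0.00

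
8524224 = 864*9866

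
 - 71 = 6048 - 6119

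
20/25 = 4/5  =  0.80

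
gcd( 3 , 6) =3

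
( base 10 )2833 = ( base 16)B11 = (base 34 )2fb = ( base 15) C8D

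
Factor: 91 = 7^1* 13^1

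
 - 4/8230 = -1 + 4113/4115  =  - 0.00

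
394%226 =168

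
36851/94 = 392+ 3/94 = 392.03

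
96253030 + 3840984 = 100094014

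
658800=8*82350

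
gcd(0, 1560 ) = 1560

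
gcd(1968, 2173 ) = 41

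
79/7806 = 79/7806 = 0.01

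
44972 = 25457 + 19515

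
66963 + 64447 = 131410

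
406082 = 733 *554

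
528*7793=4114704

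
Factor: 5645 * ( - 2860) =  - 2^2*5^2*11^1 * 13^1 * 1129^1 = - 16144700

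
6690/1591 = 6690/1591 = 4.20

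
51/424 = 51/424=0.12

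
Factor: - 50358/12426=-7^1*11^1*19^ ( - 1 ) = - 77/19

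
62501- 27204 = 35297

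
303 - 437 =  - 134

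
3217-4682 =-1465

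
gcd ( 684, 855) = 171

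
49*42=2058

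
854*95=81130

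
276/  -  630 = -46/105=- 0.44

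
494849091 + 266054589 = 760903680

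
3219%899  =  522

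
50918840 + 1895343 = 52814183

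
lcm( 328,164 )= 328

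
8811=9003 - 192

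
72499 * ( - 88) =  - 6379912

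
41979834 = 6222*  6747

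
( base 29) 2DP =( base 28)2ic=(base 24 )3ek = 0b100000100100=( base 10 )2084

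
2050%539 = 433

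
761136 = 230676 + 530460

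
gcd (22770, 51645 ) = 165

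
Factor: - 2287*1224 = -2^3 * 3^2*17^1 *2287^1 = - 2799288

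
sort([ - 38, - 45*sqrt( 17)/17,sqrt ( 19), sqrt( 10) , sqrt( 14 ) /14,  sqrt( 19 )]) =[ - 38, - 45*sqrt( 17 ) /17, sqrt( 14 )/14,sqrt( 10) , sqrt(19), sqrt(19)]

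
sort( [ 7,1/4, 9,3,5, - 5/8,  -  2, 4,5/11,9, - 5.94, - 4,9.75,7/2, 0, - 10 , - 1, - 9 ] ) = [ - 10, - 9,  -  5.94, -4 , - 2, - 1,-5/8,0,1/4, 5/11, 3,7/2,4,5,7,9, 9,  9.75]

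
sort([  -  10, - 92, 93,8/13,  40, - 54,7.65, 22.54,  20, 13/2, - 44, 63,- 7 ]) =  [ - 92 , - 54, - 44, - 10, - 7, 8/13, 13/2,  7.65,  20, 22.54, 40,63, 93] 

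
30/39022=15/19511  =  0.00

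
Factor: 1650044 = 2^2*11^1 * 37501^1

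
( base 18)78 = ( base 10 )134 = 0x86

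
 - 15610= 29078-44688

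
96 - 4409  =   - 4313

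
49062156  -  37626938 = 11435218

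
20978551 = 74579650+-53601099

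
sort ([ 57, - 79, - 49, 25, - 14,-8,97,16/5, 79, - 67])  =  [ - 79, - 67, - 49, - 14, -8,16/5,25,57,79,97]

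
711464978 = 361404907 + 350060071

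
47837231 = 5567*8593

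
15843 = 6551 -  - 9292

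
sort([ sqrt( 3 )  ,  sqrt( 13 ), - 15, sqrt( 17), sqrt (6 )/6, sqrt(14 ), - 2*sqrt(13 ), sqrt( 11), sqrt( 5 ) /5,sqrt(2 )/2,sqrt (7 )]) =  [ -15,-2 * sqrt (13 ), sqrt(6 )/6, sqrt(5 )/5,sqrt(2 )/2,sqrt( 3 ),sqrt(7),sqrt(11),  sqrt(13 ), sqrt(14), sqrt( 17 ) ] 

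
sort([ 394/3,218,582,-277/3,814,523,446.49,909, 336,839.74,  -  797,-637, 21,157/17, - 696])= [ - 797, - 696, - 637, - 277/3,157/17,  21,394/3, 218,336 , 446.49,523, 582 , 814,839.74,  909 ] 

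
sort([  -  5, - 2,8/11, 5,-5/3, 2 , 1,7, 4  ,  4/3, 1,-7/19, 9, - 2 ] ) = [ - 5, - 2,-2, - 5/3, - 7/19,  8/11,1, 1, 4/3, 2,4,5,7,9 ] 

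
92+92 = 184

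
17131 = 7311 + 9820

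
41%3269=41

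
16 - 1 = 15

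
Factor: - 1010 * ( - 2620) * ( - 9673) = -25596692600 =- 2^3 * 5^2*17^1 * 101^1*131^1*569^1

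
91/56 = 1 + 5/8  =  1.62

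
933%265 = 138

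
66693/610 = 66693/610 = 109.33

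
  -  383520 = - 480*799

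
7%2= 1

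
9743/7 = 9743/7 = 1391.86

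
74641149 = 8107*9207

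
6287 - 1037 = 5250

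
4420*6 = 26520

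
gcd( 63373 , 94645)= 1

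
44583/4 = 44583/4 = 11145.75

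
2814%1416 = 1398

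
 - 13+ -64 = - 77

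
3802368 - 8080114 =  - 4277746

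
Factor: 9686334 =2^1 * 3^1 * 7^1 * 167^1 * 1381^1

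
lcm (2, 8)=8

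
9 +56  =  65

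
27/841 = 27/841  =  0.03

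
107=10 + 97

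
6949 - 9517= - 2568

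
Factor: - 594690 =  - 2^1*3^1*5^1* 43^1 * 461^1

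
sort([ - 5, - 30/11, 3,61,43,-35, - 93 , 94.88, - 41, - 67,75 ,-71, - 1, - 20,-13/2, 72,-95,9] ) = [ - 95, - 93,  -  71, - 67, - 41, - 35, - 20,-13/2, - 5, - 30/11,  -  1,3 , 9,43, 61 , 72,  75,  94.88]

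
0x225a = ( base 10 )8794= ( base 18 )192a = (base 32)8iq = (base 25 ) E1J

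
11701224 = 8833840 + 2867384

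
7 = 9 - 2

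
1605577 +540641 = 2146218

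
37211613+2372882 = 39584495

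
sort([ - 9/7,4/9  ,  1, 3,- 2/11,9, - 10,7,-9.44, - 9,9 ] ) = [ - 10 , - 9.44,-9, - 9/7 , -2/11, 4/9,  1,3, 7, 9 , 9] 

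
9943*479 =4762697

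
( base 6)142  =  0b111110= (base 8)76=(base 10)62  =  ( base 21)2k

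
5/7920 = 1/1584 = 0.00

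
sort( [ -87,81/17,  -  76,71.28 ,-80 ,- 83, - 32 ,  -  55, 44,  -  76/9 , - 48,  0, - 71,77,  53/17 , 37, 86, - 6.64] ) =[-87,  -  83 , - 80, - 76, - 71, -55 , - 48, - 32, - 76/9,-6.64,  0,53/17, 81/17,37, 44, 71.28,77, 86]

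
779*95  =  74005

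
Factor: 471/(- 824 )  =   - 2^( - 3)*3^1*103^(-1) * 157^1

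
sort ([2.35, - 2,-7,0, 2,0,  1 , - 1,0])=[ - 7, - 2, - 1 , 0,0,0, 1,2,2.35]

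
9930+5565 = 15495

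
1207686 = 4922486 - 3714800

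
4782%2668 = 2114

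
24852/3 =8284 = 8284.00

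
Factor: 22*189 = 2^1*3^3 * 7^1*11^1 = 4158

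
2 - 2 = 0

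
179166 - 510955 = -331789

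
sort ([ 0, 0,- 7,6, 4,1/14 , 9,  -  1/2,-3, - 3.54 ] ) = [ - 7, - 3.54, - 3, - 1/2,0, 0, 1/14,4,6,9 ]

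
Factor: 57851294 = 2^1 * 127^1*421^1*541^1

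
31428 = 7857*4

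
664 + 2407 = 3071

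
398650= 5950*67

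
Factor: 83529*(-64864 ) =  - 2^5*3^2*2027^1*9281^1 = -5418025056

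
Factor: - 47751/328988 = - 2^( - 2) * 3^1*1447^1 * 7477^( - 1) = -  4341/29908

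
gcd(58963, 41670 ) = 1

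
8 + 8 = 16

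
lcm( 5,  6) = 30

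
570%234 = 102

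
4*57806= 231224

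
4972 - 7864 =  - 2892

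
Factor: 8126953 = 8126953^1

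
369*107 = 39483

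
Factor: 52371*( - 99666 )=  - 2^1*3^4 * 7^2 *11^1*23^2*113^1 = - 5219608086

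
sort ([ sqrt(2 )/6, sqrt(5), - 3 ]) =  [ - 3 , sqrt(2 ) /6, sqrt(5)]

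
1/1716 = 1/1716 = 0.00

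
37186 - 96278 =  - 59092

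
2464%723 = 295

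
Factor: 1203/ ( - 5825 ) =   -  3^1*5^ ( - 2)*233^(-1)*401^1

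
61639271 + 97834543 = 159473814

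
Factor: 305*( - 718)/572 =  - 109495/286 = - 2^( - 1 )*5^1*11^( - 1) * 13^ (-1)*61^1*359^1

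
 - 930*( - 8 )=7440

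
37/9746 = 37/9746 =0.00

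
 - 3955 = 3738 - 7693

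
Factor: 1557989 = 643^1*2423^1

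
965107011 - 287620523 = 677486488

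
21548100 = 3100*6951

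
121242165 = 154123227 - 32881062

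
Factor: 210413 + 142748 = 353161 =353161^1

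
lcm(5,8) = 40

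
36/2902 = 18/1451=0.01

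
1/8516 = 1/8516 =0.00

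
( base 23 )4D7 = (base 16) 976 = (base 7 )10030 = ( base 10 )2422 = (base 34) 238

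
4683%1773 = 1137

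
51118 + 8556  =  59674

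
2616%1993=623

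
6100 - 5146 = 954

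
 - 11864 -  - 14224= 2360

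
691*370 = 255670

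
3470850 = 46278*75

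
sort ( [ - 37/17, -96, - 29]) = [  -  96, - 29, -37/17]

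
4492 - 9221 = - 4729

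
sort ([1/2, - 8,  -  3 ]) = [-8,  -  3, 1/2]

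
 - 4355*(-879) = 3828045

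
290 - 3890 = -3600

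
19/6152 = 19/6152 = 0.00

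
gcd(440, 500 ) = 20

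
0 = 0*1775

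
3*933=2799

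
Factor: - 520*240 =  - 124800=-2^7*3^1*5^2*13^1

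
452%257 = 195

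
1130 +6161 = 7291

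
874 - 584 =290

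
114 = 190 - 76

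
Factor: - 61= - 61^1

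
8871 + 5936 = 14807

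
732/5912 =183/1478 = 0.12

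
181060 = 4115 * 44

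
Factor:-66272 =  - 2^5*19^1*109^1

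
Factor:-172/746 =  - 2^1*43^1*373^( - 1) = - 86/373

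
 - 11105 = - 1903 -9202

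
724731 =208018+516713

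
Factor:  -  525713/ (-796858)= 2^(  -  1)*17^(-1)*23^(-1)*1019^( - 1)*525713^1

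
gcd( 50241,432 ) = 3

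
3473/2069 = 3473/2069 = 1.68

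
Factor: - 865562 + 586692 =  - 278870 =- 2^1*5^1  *  79^1*353^1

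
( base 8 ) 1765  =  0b1111110101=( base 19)2F6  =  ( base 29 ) 15R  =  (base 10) 1013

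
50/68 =25/34=0.74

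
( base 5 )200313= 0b1100010111101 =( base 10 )6333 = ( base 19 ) HA6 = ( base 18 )119f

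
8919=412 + 8507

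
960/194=480/97 = 4.95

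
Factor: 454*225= 2^1 * 3^2*5^2*227^1 = 102150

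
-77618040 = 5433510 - 83051550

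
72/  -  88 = -9/11  =  - 0.82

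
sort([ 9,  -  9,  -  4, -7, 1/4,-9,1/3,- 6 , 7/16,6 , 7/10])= [- 9 , - 9, - 7, - 6, - 4, 1/4, 1/3, 7/16,7/10,6, 9]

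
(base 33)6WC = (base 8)16662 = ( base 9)11376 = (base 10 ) 7602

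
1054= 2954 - 1900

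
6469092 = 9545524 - 3076432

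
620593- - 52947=673540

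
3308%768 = 236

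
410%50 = 10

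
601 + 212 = 813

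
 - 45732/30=-1525+3/5 = - 1524.40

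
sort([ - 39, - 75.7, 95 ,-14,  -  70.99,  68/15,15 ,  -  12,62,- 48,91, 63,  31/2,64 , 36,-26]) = [ - 75.7, - 70.99, - 48, - 39, -26,-14, - 12, 68/15,15,31/2,36,  62 , 63,64,  91,  95 ] 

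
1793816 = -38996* ( -46 )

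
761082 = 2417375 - 1656293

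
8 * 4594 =36752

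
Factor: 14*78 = 1092 = 2^2*3^1*7^1*13^1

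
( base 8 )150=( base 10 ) 104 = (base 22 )4g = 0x68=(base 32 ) 38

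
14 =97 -83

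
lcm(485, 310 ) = 30070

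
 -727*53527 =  - 38914129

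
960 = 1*960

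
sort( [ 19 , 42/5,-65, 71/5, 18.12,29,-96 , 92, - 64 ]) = [-96, - 65, -64, 42/5, 71/5,  18.12 , 19, 29,92]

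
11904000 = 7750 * 1536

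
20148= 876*23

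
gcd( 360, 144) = 72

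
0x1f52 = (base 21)I3H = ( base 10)8018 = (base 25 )CKI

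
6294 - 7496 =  - 1202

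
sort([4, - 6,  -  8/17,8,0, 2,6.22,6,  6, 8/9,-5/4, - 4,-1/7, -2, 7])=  [-6,-4,-2,- 5/4,- 8/17, - 1/7, 0 , 8/9, 2, 4, 6, 6,6.22,7 , 8 ]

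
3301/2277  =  1 +1024/2277 = 1.45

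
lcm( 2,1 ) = 2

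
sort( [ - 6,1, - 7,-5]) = [ - 7, - 6, - 5,1] 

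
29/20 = 1+9/20 = 1.45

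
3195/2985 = 1+14/199 = 1.07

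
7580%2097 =1289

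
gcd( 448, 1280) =64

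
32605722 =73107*446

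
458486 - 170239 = 288247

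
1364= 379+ 985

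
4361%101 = 18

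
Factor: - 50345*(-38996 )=2^2 * 5^1 * 9749^1*10069^1=1963253620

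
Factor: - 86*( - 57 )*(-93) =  - 455886= -2^1 * 3^2*19^1 * 31^1 * 43^1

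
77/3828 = 7/348 = 0.02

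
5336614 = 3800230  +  1536384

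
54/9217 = 54/9217 =0.01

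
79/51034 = 1/646 = 0.00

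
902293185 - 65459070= 836834115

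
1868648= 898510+970138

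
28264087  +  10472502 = 38736589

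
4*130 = 520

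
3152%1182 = 788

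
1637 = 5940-4303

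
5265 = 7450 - 2185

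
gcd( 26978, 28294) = 658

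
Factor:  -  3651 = -3^1*1217^1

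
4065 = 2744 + 1321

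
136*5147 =699992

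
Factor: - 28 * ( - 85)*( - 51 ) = - 121380 = -2^2*3^1 * 5^1*7^1*17^2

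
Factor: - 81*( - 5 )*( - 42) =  - 17010 = -2^1*3^5*5^1*7^1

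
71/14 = 71/14=5.07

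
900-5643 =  - 4743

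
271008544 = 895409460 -624400916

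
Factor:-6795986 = -2^1*3397993^1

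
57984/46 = 28992/23 = 1260.52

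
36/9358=18/4679=0.00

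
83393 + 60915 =144308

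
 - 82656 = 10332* (- 8)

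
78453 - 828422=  - 749969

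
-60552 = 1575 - 62127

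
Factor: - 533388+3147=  - 530241 = - 3^1 * 176747^1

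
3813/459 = 1271/153 = 8.31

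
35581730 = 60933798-25352068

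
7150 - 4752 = 2398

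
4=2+2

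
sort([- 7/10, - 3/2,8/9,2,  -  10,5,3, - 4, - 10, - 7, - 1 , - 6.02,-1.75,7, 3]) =[-10, - 10, - 7, - 6.02, - 4 ,- 1.75,-3/2,- 1,  -  7/10, 8/9,2,3,3 , 5, 7]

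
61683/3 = 20561 = 20561.00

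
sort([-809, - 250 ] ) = [- 809, - 250 ] 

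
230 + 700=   930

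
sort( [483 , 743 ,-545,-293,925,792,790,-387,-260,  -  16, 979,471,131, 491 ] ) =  [-545, - 387 ,-293, - 260,-16,131,471,483,491, 743,790, 792,925, 979]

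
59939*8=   479512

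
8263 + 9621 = 17884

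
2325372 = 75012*31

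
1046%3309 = 1046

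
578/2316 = 289/1158 = 0.25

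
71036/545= 71036/545 = 130.34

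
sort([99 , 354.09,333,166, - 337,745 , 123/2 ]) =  [ -337 , 123/2, 99,166, 333,354.09, 745]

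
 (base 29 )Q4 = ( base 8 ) 1366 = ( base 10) 758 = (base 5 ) 11013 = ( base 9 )1032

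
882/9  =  98 = 98.00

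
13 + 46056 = 46069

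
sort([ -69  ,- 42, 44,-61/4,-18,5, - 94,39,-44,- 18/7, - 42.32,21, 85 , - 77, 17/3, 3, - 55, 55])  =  [ - 94, -77, - 69, - 55, - 44,-42.32, - 42, - 18, - 61/4, - 18/7, 3,5,17/3, 21,39, 44, 55,85]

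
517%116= 53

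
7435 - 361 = 7074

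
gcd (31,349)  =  1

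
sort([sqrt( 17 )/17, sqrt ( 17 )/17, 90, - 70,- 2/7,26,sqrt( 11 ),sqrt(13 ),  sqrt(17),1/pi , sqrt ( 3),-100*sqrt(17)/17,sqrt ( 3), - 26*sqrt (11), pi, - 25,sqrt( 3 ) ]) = [-26*sqrt ( 11),-70, - 25, - 100*sqrt (17 ) /17, - 2/7, sqrt( 17) /17,  sqrt( 17)/17,1/pi,sqrt( 3 ),sqrt(3) , sqrt(3),  pi , sqrt( 11), sqrt(13) , sqrt( 17 ) , 26, 90]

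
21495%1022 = 33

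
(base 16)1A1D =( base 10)6685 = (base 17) 1624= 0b1101000011101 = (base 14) 2617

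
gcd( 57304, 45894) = 2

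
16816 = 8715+8101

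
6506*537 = 3493722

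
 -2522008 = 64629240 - 67151248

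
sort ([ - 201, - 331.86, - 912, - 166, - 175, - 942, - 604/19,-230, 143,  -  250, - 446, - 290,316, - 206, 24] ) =[ - 942, - 912, - 446, - 331.86, - 290, - 250, - 230 , - 206, - 201, - 175, - 166,  -  604/19,24,143,316] 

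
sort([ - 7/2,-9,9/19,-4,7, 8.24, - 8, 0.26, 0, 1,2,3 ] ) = [-9,-8,-4, - 7/2,0,  0.26,9/19,1 , 2, 3,7,8.24 ]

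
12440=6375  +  6065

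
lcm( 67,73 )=4891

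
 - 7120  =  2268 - 9388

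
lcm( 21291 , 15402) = 723894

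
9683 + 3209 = 12892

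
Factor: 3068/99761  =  2^2*13^1 *59^1*99761^( - 1)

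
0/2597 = 0 = 0.00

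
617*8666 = 5346922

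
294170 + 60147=354317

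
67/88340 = 67/88340 = 0.00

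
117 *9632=1126944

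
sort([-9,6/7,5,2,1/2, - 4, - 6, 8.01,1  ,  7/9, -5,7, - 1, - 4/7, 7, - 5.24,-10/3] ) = [-9, - 6, - 5.24, - 5, - 4, - 10/3, - 1, - 4/7,1/2, 7/9,6/7, 1 , 2,5,7,7, 8.01]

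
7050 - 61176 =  - 54126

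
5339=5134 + 205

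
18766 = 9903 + 8863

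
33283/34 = 978 + 31/34 =978.91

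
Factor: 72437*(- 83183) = - 17^1*193^1*431^1*4261^1 = - 6025526971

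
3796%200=196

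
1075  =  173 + 902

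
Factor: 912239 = 912239^1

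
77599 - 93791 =-16192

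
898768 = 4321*208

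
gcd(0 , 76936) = 76936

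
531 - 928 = - 397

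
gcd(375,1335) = 15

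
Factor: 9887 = 9887^1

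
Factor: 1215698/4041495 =2^1*3^(-4 )*5^(  -  1)*11^1*17^( - 1 ) * 587^( - 1)*55259^1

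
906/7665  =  302/2555 = 0.12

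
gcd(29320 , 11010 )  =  10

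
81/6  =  13 + 1/2=   13.50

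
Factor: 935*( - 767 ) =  - 5^1*11^1*13^1*17^1*59^1 =- 717145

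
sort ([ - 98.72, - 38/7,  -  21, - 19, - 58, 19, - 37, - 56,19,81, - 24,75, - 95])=[-98.72,  -  95, - 58, - 56, - 37,  -  24,-21,  -  19, - 38/7,19, 19,75,81]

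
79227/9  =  8803 = 8803.00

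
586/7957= 586/7957 = 0.07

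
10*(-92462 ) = - 924620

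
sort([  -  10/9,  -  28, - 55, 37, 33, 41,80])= [- 55, - 28, - 10/9, 33, 37, 41,80] 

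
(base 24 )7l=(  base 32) 5t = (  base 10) 189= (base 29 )6F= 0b10111101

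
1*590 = 590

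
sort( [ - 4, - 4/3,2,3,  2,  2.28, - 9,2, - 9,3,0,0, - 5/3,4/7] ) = [ - 9, - 9, - 4, - 5/3, - 4/3, 0,0,4/7,2,2,2,2.28,3, 3 ] 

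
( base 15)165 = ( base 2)101000000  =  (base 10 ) 320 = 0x140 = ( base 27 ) bn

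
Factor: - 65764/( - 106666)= 82/133 = 2^1*7^( - 1 )*19^( - 1 )*41^1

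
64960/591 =64960/591 = 109.92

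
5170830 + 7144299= 12315129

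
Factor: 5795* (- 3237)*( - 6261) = 3^2*5^1*13^1*19^1*61^1 * 83^1 * 2087^1 = 117446436315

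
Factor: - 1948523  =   - 17^1 * 61^1*1879^1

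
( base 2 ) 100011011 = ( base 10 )283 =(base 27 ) AD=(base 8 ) 433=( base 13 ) 18a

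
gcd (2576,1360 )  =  16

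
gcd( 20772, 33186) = 6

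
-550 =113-663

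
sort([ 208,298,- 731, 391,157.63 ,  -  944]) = [- 944, -731, 157.63,208 , 298, 391 ] 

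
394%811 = 394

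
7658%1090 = 28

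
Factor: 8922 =2^1*3^1*1487^1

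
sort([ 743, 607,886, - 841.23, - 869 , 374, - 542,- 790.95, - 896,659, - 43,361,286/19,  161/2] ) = [ - 896, - 869 , - 841.23, -790.95, - 542, - 43,286/19, 161/2,361,374,  607,659,743, 886 ]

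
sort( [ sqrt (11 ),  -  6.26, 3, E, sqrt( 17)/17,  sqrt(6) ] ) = [-6.26, sqrt ( 17 ) /17,sqrt(6), E, 3, sqrt( 11 )]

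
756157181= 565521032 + 190636149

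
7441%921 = 73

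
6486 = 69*94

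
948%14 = 10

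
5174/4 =2587/2 = 1293.50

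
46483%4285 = 3633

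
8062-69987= -61925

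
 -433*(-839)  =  363287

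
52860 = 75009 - 22149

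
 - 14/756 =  - 1 + 53/54 = -0.02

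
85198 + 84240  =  169438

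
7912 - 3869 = 4043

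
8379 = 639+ 7740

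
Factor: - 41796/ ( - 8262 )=2^1*17^( - 1) * 43^1 = 86/17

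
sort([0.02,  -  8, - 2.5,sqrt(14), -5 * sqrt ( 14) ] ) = [ - 5*sqrt ( 14), - 8, - 2.5  ,  0.02, sqrt(14 )]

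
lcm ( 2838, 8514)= 8514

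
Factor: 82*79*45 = 2^1*3^2 *5^1*41^1 *79^1 = 291510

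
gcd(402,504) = 6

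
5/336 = 5/336 = 0.01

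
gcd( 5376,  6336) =192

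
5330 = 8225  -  2895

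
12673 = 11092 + 1581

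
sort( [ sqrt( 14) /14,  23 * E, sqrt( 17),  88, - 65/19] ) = [ - 65/19 , sqrt(14) /14,  sqrt( 17),23*E,88 ]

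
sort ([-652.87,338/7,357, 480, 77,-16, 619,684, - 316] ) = [ - 652.87,-316,  -  16, 338/7, 77, 357 , 480,619,684 ]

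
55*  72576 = 3991680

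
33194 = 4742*7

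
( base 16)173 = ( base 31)bu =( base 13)227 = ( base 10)371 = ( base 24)fb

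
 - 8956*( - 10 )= 89560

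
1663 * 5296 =8807248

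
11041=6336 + 4705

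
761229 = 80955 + 680274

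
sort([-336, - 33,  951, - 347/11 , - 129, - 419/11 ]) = [ - 336,- 129, - 419/11, - 33,  -  347/11,951] 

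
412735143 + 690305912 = 1103041055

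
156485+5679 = 162164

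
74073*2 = 148146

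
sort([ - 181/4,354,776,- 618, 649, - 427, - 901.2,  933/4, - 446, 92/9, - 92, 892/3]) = [ - 901.2 , - 618, - 446,-427, - 92, - 181/4,  92/9,933/4,892/3, 354, 649,  776]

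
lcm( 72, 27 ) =216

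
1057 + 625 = 1682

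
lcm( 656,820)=3280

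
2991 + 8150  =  11141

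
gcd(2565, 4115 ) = 5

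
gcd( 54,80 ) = 2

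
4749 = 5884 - 1135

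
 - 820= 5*( - 164 ) 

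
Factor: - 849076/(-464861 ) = 2^2*37^1*59^( - 1)*5737^1*7879^( - 1 )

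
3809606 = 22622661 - 18813055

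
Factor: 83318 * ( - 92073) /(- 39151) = 2^1*3^1*7^ ( - 2)*17^( - 1)*653^1 * 41659^1 = 163219962/833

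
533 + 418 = 951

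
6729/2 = 3364 + 1/2 = 3364.50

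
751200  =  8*93900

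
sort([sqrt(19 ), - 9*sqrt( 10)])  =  [-9*sqrt(10 ),sqrt(19 )]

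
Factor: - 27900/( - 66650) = 2^1*3^2*43^ ( - 1) = 18/43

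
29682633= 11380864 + 18301769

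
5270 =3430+1840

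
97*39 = 3783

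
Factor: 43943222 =2^1*2531^1*8681^1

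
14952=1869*8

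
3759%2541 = 1218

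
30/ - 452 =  -15/226  =  - 0.07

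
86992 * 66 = 5741472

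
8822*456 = 4022832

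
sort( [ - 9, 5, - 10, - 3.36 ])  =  [ - 10, - 9, - 3.36,5]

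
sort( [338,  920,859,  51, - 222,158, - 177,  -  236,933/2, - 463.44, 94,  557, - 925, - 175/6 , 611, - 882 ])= [  -  925 , - 882, - 463.44, - 236, - 222,-177, - 175/6,  51  ,  94 , 158, 338,933/2,557,611, 859, 920 ] 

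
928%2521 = 928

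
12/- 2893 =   -  1  +  2881/2893 =- 0.00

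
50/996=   25/498 = 0.05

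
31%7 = 3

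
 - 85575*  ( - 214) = 18313050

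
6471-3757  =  2714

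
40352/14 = 2882+2/7= 2882.29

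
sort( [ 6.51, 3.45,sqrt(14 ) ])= [ 3.45,sqrt( 14),6.51]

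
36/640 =9/160=0.06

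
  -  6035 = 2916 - 8951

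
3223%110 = 33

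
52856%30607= 22249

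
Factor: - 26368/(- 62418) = 128/303=2^7*3^( - 1 )*101^( - 1 ) 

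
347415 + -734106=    - 386691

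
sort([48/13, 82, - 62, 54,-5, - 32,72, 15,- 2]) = [ - 62, - 32, - 5, - 2,48/13, 15,54,  72, 82 ]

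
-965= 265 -1230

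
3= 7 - 4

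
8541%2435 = 1236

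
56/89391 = 56/89391=0.00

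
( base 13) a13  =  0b11010101010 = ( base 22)3bc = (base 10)1706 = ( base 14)89c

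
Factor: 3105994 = 2^1*1552997^1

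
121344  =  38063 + 83281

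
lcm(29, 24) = 696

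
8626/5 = 1725 + 1/5 = 1725.20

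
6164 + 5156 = 11320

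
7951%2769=2413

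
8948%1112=52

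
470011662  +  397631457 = 867643119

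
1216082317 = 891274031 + 324808286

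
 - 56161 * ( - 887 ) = 49814807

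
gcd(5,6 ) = 1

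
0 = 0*341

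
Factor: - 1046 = -2^1*523^1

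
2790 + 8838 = 11628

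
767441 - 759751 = 7690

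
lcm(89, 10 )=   890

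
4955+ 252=5207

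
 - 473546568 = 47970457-521517025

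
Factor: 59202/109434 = 33/61=3^1*11^1*61^( - 1)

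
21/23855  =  21/23855 = 0.00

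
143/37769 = 143/37769 =0.00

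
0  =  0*99335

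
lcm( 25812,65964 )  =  593676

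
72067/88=818 + 83/88 = 818.94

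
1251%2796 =1251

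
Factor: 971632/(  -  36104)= - 121454/4513  =  - 2^1 * 4513^( - 1) * 60727^1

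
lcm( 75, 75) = 75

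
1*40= 40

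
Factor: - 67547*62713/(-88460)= 2^(-2 )* 5^ ( - 1)*7^1*17^2*31^1*  4423^( - 1 )*67547^1= 4236075011/88460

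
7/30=7/30= 0.23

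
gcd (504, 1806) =42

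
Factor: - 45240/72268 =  - 2^1 * 3^1*5^1*7^(  -  1)* 13^1*89^ ( - 1)=-390/623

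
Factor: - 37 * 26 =-962 = - 2^1*13^1*37^1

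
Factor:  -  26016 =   -  2^5*3^1*271^1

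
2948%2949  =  2948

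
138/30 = 4 + 3/5 = 4.60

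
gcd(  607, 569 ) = 1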